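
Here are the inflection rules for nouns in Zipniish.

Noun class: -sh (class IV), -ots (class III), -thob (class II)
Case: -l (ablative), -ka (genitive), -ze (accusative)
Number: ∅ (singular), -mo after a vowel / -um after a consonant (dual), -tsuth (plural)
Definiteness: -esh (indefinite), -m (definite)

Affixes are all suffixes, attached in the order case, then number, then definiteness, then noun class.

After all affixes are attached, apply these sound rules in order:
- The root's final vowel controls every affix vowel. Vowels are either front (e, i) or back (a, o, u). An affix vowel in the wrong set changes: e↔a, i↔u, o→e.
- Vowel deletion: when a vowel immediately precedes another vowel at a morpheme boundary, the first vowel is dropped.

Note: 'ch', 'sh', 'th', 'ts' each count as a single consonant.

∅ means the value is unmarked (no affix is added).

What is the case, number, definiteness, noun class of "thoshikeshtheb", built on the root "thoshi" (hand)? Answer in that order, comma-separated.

genitive, singular, indefinite, class II

Segment: thoshi-ka-esh-thob.
case: -ka → genitive.
number: ∅ → singular.
definiteness: -esh → indefinite.
noun class: -thob → class II.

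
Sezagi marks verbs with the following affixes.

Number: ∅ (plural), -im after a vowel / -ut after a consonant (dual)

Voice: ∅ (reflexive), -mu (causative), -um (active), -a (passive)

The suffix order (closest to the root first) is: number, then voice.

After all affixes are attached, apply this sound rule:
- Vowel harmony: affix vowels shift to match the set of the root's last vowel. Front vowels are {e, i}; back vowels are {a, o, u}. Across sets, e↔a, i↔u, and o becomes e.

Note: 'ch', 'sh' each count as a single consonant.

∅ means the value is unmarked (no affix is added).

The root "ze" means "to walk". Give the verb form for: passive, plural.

zee

number = plural: zero marking, form stays ze.
Attach voice passive -a → zea.
Apply vowel harmony: zea → zee.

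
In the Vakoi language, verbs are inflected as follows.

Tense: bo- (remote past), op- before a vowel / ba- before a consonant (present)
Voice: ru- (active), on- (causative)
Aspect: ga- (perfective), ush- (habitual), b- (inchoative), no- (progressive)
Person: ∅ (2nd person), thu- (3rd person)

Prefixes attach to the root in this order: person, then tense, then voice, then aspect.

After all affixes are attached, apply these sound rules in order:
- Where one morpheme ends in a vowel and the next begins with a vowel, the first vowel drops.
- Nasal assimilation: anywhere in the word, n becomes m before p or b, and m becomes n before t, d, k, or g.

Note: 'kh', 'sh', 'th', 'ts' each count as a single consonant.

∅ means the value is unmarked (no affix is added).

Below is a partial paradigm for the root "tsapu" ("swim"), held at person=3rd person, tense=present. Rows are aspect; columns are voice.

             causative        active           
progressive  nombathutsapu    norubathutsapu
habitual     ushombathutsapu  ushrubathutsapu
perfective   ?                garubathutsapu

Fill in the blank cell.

Attach person 3rd person thu- → thutsapu.
Attach tense present ba- (before consonant 'th') → bathutsapu.
Attach voice causative on- → onbathutsapu.
Attach aspect perfective ga- → gaonbathutsapu.
Apply vowel deletion: gaonbathutsapu → gonbathutsapu.
Apply nasal assimilation: gonbathutsapu → gombathutsapu.

gombathutsapu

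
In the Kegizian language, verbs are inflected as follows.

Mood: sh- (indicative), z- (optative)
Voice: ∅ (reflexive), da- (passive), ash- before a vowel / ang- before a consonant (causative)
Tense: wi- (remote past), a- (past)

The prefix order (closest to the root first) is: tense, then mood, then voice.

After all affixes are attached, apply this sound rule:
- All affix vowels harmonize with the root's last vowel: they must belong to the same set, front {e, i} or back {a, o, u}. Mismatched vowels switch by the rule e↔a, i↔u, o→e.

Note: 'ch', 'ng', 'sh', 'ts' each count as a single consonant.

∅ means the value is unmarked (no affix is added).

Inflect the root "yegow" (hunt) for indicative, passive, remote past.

dashwuyegow

Attach tense remote past wi- → wiyegow.
Attach mood indicative sh- → shwiyegow.
Attach voice passive da- → dashwiyegow.
Apply vowel harmony: dashwiyegow → dashwuyegow.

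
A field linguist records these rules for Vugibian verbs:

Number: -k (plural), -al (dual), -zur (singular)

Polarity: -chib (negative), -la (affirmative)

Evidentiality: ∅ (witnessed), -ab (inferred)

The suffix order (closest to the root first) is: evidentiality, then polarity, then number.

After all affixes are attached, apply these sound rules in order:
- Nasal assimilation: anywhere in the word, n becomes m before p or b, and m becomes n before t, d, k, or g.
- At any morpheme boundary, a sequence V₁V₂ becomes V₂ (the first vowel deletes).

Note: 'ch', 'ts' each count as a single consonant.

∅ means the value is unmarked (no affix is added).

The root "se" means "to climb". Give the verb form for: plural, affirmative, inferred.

Attach evidentiality inferred -ab → seab.
Attach polarity affirmative -la → seabla.
Attach number plural -k → seablak.
Nasal assimilation: no change.
Apply vowel deletion: seablak → sablak.

sablak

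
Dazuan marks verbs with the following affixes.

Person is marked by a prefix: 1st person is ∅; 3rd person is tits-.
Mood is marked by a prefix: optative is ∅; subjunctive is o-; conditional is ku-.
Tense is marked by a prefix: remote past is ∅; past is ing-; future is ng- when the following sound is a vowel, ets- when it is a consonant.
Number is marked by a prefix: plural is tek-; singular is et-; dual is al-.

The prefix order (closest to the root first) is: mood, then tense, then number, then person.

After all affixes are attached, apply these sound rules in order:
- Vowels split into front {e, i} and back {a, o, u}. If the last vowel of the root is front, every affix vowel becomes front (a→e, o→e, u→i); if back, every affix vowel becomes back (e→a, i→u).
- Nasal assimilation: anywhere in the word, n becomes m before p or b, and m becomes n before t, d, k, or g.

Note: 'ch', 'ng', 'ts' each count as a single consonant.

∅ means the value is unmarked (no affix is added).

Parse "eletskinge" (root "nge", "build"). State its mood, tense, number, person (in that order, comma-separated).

conditional, future, dual, 1st person

Segment: al-ets-ku-nge.
mood: ku- → conditional.
tense: ng/ets- → future.
number: al- → dual.
person: ∅ → 1st person.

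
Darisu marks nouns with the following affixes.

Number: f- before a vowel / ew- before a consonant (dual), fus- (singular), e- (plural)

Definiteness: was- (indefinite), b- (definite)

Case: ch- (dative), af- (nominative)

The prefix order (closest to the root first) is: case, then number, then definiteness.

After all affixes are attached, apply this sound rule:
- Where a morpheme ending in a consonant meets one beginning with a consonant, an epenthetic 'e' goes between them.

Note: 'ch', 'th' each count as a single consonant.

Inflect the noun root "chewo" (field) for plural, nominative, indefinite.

waseafechewo

Attach case nominative af- → afchewo.
Attach number plural e- → eafchewo.
Attach definiteness indefinite was- → waseafchewo.
Apply epenthesis: waseafchewo → waseafechewo.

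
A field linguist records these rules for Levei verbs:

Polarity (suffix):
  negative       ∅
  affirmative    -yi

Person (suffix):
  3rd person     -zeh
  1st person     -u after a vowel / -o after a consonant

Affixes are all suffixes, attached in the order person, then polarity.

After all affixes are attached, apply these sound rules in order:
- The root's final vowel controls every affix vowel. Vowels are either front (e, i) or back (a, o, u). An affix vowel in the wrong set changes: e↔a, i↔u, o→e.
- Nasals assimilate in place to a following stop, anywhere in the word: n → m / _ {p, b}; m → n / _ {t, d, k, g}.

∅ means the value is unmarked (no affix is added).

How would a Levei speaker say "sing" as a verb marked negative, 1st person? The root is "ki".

Attach person 1st person -u (after vowel 'i') → kiu.
polarity = negative: zero marking, form stays kiu.
Apply vowel harmony: kiu → kii.
Nasal assimilation: no change.

kii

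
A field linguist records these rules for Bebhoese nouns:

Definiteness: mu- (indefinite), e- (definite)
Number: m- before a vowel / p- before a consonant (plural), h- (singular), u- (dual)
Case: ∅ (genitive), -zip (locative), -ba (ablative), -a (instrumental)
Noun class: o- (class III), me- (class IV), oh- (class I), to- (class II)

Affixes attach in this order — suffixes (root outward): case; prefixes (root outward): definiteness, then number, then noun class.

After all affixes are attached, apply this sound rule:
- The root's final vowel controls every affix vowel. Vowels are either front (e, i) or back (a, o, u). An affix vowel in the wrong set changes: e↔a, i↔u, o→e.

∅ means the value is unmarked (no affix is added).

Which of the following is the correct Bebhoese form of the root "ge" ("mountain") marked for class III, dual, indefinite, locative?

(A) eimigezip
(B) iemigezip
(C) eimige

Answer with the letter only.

Attach definiteness indefinite mu- → muge.
Attach number dual u- → umuge.
Attach case locative -zip → umugezip.
Attach noun class class III o- → oumugezip.
Apply vowel harmony: oumugezip → eimigezip.
So the correct form is eimigezip, option (A).
(C) eimige is wrong: it uses genitive instead of locative for case.
(B) iemigezip is wrong: it has the affixes in the wrong order.

A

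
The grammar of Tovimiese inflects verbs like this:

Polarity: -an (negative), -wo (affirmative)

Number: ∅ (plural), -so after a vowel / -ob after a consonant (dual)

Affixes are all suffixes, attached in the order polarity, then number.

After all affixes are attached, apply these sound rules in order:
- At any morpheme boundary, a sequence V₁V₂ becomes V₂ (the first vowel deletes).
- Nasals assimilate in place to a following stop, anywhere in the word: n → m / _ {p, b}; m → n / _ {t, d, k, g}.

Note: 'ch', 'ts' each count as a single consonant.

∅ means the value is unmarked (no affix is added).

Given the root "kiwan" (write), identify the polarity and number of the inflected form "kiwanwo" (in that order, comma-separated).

affirmative, plural

Segment: kiwan-wo.
polarity: -wo → affirmative.
number: ∅ → plural.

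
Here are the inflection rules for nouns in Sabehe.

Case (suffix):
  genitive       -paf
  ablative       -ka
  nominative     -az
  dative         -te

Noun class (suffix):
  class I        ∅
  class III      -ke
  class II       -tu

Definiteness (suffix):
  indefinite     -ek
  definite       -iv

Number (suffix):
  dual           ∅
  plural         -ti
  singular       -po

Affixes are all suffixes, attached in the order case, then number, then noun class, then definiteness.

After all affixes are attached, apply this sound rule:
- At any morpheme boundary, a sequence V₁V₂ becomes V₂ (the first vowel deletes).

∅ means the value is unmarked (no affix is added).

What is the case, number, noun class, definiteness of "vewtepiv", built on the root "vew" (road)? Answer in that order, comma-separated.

dative, singular, class I, definite

Segment: vew-te-po-iv.
case: -te → dative.
number: -po → singular.
noun class: ∅ → class I.
definiteness: -iv → definite.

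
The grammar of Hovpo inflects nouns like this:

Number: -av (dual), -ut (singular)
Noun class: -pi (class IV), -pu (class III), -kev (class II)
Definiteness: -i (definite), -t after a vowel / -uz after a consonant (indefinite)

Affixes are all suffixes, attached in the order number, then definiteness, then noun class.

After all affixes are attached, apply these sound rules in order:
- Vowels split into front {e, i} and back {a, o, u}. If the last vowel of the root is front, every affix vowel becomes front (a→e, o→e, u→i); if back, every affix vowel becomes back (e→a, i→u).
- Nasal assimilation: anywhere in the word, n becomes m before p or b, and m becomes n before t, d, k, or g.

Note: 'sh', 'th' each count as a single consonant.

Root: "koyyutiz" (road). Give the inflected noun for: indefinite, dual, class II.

Attach number dual -av → koyyutizav.
Attach definiteness indefinite -uz (after consonant 'v') → koyyutizavuz.
Attach noun class class II -kev → koyyutizavuzkev.
Apply vowel harmony: koyyutizavuzkev → koyyutizevizkev.
Nasal assimilation: no change.

koyyutizevizkev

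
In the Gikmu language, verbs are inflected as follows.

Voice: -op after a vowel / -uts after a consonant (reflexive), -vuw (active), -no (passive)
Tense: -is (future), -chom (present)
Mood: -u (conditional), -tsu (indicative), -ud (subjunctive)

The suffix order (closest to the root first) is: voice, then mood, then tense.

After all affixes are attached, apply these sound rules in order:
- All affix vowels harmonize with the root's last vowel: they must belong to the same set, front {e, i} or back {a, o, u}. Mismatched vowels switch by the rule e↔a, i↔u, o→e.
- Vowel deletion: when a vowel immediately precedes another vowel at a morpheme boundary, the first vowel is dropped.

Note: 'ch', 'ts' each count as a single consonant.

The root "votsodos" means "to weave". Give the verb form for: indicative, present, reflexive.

votsodosutstsuchom

Attach voice reflexive -uts (after consonant 's') → votsodosuts.
Attach mood indicative -tsu → votsodosutstsu.
Attach tense present -chom → votsodosutstsuchom.
Vowel harmony: no change.
Vowel deletion: no change.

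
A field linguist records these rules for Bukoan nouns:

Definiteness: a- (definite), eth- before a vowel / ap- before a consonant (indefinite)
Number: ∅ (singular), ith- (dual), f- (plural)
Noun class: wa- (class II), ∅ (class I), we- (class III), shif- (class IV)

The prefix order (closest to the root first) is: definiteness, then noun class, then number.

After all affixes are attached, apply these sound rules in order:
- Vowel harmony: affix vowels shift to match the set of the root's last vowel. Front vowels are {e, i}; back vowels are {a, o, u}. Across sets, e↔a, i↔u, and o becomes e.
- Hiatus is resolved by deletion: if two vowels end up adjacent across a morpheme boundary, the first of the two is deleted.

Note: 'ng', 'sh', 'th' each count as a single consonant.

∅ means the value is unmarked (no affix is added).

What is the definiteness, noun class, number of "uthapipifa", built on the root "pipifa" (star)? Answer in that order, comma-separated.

Segment: ith-a-pipifa.
definiteness: a- → definite.
noun class: ∅ → class I.
number: ith- → dual.

definite, class I, dual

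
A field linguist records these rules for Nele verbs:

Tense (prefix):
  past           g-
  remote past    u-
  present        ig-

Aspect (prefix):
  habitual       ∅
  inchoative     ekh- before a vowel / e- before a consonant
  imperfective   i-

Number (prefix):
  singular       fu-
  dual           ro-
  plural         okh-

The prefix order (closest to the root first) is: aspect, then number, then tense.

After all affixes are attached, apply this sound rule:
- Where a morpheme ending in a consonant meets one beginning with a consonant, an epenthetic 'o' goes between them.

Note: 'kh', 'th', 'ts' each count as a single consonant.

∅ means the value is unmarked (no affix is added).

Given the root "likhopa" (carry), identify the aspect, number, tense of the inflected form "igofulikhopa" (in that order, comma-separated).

Segment: ig-fu-likhopa.
aspect: ∅ → habitual.
number: fu- → singular.
tense: ig- → present.

habitual, singular, present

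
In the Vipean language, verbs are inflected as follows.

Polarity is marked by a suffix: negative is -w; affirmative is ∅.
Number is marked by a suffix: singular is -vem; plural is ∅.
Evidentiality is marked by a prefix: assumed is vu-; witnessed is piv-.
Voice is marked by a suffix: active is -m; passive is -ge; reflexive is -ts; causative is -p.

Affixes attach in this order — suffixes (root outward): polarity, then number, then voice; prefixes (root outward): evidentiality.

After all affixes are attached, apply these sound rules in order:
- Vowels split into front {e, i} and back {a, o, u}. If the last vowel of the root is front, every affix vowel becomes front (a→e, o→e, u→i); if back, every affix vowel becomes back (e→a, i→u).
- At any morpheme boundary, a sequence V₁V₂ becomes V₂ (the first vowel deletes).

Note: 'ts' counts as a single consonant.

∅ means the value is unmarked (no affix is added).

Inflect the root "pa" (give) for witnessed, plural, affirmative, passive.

polarity = affirmative: zero marking, form stays pa.
number = plural: zero marking, form stays pa.
Attach voice passive -ge → page.
Attach evidentiality witnessed piv- → pivpage.
Apply vowel harmony: pivpage → puvpaga.
Vowel deletion: no change.

puvpaga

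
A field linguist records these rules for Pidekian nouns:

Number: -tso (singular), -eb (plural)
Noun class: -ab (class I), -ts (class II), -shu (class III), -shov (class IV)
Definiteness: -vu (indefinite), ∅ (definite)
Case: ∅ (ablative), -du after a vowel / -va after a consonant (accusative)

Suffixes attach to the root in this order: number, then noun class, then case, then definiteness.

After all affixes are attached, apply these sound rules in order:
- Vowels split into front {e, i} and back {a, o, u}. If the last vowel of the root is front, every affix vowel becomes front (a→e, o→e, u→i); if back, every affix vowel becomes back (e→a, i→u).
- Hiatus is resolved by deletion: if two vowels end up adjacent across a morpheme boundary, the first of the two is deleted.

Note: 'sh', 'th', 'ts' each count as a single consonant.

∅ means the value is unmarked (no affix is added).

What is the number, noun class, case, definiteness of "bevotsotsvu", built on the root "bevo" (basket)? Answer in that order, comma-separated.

singular, class II, ablative, indefinite

Segment: bevo-tso-ts-vu.
number: -tso → singular.
noun class: -ts → class II.
case: ∅ → ablative.
definiteness: -vu → indefinite.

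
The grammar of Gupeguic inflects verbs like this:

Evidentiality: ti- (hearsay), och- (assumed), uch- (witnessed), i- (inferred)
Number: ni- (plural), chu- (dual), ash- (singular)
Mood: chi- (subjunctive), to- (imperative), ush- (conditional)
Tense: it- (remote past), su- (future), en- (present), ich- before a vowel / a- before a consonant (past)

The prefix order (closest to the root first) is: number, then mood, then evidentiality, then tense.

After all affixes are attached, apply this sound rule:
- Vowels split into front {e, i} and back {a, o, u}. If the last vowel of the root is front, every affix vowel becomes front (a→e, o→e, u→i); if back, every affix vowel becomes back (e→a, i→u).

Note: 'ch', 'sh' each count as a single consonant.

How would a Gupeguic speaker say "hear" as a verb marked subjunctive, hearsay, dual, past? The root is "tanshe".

etichichitanshe

Attach number dual chu- → chutanshe.
Attach mood subjunctive chi- → chichutanshe.
Attach evidentiality hearsay ti- → tichichutanshe.
Attach tense past a- (before consonant 't') → atichichutanshe.
Apply vowel harmony: atichichutanshe → etichichitanshe.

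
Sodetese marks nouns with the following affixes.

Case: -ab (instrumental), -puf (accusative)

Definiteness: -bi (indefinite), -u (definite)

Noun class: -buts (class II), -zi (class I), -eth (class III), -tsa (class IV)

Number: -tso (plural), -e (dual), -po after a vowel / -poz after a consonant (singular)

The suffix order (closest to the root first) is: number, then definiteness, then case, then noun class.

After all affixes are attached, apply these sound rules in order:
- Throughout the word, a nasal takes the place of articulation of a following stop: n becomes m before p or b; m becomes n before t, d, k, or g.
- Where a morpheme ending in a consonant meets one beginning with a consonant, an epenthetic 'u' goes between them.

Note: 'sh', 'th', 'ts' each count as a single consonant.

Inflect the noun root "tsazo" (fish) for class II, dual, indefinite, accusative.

Attach number dual -e → tsazoe.
Attach definiteness indefinite -bi → tsazoebi.
Attach case accusative -puf → tsazoebipuf.
Attach noun class class II -buts → tsazoebipufbuts.
Nasal assimilation: no change.
Apply epenthesis: tsazoebipufbuts → tsazoebipufubuts.

tsazoebipufubuts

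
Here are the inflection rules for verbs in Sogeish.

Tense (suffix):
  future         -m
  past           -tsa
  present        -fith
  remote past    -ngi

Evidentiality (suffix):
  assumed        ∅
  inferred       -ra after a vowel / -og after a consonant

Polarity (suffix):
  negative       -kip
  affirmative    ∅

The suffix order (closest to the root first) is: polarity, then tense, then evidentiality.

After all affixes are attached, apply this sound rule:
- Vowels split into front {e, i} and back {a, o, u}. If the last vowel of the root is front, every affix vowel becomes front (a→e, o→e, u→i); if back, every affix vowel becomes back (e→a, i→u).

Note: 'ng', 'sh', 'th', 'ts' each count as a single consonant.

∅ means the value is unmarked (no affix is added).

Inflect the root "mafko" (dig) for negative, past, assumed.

Attach polarity negative -kip → mafkokip.
Attach tense past -tsa → mafkokiptsa.
evidentiality = assumed: zero marking, form stays mafkokiptsa.
Apply vowel harmony: mafkokiptsa → mafkokuptsa.

mafkokuptsa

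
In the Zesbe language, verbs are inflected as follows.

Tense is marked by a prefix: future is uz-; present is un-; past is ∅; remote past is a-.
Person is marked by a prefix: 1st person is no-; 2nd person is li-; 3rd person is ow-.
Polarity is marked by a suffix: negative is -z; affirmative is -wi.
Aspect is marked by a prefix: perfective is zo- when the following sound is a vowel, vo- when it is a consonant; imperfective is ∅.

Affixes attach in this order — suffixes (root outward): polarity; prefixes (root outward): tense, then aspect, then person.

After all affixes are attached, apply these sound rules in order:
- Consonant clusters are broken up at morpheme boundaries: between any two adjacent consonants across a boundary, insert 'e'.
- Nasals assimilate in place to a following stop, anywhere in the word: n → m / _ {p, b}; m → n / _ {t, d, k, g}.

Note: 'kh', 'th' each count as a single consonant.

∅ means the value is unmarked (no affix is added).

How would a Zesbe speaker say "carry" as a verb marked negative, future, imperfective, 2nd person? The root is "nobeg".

liuzenobegez

Attach polarity negative -z → nobegz.
Attach tense future uz- → uznobegz.
aspect = imperfective: zero marking, form stays uznobegz.
Attach person 2nd person li- → liuznobegz.
Apply epenthesis: liuznobegz → liuzenobegez.
Nasal assimilation: no change.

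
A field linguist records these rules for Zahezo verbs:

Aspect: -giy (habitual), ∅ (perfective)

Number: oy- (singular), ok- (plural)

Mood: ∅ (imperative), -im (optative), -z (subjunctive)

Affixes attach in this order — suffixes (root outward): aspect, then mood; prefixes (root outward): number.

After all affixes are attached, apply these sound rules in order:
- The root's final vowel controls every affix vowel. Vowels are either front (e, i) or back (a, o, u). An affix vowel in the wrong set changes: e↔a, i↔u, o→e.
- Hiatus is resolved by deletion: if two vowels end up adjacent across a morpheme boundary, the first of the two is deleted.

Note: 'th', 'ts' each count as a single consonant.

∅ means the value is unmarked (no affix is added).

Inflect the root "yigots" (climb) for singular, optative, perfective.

aspect = perfective: zero marking, form stays yigots.
Attach mood optative -im → yigotsim.
Attach number singular oy- → oyyigotsim.
Apply vowel harmony: oyyigotsim → oyyigotsum.
Vowel deletion: no change.

oyyigotsum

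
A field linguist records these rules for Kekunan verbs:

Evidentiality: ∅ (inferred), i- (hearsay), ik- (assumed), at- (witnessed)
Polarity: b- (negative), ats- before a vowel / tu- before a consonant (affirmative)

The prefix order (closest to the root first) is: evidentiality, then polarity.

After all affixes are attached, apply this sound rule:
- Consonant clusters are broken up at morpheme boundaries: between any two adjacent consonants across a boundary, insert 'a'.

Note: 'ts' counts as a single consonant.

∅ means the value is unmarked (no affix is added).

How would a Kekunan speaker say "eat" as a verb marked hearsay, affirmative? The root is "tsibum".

Attach evidentiality hearsay i- → itsibum.
Attach polarity affirmative ats- (before vowel 'i') → atsitsibum.
Epenthesis: no change.

atsitsibum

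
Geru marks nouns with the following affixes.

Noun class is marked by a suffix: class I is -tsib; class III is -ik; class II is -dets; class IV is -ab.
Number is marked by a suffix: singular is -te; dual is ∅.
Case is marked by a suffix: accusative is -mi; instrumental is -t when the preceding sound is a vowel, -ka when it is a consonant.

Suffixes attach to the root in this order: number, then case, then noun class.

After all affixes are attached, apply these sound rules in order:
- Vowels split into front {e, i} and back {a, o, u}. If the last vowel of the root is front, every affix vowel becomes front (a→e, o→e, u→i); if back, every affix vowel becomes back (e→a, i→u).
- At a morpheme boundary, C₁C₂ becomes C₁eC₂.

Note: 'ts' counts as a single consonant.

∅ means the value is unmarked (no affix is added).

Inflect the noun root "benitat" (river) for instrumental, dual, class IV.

number = dual: zero marking, form stays benitat.
Attach case instrumental -ka (after consonant 't') → benitatka.
Attach noun class class IV -ab → benitatkaab.
Vowel harmony: no change.
Apply epenthesis: benitatkaab → benitatekaab.

benitatekaab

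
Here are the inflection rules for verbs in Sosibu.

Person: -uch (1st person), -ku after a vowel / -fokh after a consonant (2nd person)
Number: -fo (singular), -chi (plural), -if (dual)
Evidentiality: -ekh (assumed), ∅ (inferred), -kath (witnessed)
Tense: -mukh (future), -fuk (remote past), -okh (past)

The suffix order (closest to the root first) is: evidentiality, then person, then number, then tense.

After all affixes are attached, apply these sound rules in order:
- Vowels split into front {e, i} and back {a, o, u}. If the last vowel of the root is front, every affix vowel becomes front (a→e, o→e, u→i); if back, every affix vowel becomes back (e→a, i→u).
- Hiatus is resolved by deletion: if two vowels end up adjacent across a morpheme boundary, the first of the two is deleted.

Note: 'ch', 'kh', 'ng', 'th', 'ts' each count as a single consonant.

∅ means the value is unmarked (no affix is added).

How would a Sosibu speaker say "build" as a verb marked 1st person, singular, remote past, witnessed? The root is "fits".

Attach evidentiality witnessed -kath → fitskath.
Attach person 1st person -uch → fitskathuch.
Attach number singular -fo → fitskathuchfo.
Attach tense remote past -fuk → fitskathuchfofuk.
Apply vowel harmony: fitskathuchfofuk → fitskethichfefik.
Vowel deletion: no change.

fitskethichfefik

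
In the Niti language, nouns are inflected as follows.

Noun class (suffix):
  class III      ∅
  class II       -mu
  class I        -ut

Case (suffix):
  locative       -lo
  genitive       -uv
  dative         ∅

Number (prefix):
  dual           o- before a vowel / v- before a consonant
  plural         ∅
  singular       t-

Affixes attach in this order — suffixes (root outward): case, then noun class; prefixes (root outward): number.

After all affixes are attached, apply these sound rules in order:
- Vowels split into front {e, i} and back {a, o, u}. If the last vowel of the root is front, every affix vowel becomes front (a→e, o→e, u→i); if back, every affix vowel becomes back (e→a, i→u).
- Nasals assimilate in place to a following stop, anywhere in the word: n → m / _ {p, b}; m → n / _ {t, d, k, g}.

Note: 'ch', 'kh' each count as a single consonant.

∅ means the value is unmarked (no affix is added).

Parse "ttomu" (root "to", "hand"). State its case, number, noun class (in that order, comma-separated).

dative, singular, class II

Segment: t-to-mu.
case: ∅ → dative.
number: t- → singular.
noun class: -mu → class II.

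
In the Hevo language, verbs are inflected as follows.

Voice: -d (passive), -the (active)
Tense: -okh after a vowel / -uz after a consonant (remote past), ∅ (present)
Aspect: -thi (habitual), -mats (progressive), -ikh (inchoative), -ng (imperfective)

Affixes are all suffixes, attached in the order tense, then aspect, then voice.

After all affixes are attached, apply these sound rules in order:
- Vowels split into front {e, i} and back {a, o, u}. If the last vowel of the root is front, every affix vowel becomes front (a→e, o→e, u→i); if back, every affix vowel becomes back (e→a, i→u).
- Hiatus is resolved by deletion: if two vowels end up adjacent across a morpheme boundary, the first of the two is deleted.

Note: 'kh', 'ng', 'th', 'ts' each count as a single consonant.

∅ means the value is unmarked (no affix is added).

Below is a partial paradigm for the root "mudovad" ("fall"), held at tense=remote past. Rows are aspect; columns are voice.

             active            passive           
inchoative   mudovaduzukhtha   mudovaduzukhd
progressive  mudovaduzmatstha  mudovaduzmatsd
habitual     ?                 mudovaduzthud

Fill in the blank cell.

Attach tense remote past -uz (after consonant 'd') → mudovaduz.
Attach aspect habitual -thi → mudovaduzthi.
Attach voice active -the → mudovaduzthithe.
Apply vowel harmony: mudovaduzthithe → mudovaduzthutha.
Vowel deletion: no change.

mudovaduzthutha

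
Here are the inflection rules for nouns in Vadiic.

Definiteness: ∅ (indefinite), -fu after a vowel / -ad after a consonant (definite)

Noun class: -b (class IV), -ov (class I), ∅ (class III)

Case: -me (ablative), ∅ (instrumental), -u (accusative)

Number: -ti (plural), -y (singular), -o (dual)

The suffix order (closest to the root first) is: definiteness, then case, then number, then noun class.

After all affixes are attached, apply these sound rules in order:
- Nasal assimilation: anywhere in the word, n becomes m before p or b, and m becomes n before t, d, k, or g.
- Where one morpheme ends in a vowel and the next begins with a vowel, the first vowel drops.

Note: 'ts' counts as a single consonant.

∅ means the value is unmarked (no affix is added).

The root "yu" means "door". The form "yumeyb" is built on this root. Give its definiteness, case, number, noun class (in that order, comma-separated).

Segment: yu-me-y-b.
definiteness: ∅ → indefinite.
case: -me → ablative.
number: -y → singular.
noun class: -b → class IV.

indefinite, ablative, singular, class IV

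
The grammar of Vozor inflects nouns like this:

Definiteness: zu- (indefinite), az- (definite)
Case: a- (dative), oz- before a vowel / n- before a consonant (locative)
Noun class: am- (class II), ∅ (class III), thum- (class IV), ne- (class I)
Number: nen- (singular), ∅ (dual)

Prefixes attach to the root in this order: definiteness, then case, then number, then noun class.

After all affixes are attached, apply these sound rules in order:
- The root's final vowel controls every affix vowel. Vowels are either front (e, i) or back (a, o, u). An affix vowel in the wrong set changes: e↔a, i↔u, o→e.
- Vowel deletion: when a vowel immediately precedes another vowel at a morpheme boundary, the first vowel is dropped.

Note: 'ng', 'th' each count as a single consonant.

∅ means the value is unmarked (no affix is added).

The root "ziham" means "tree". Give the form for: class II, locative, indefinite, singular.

Attach definiteness indefinite zu- → zuziham.
Attach case locative n- (before consonant 'z') → nzuziham.
Attach number singular nen- → nennzuziham.
Attach noun class class II am- → amnennzuziham.
Apply vowel harmony: amnennzuziham → amnannzuziham.
Vowel deletion: no change.

amnannzuziham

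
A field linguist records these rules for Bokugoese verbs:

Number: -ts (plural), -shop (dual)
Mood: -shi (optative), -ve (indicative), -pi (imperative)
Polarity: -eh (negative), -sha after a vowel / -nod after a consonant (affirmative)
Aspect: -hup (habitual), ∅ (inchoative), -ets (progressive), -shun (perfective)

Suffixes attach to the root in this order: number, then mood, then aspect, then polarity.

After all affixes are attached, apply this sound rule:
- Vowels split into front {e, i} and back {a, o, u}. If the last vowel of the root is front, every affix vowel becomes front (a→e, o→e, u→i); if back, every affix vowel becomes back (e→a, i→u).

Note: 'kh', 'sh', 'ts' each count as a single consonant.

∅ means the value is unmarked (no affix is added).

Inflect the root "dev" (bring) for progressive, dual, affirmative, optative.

Attach number dual -shop → devshop.
Attach mood optative -shi → devshopshi.
Attach aspect progressive -ets → devshopshiets.
Attach polarity affirmative -nod (after consonant 'ts') → devshopshietsnod.
Apply vowel harmony: devshopshietsnod → devshepshietsned.

devshepshietsned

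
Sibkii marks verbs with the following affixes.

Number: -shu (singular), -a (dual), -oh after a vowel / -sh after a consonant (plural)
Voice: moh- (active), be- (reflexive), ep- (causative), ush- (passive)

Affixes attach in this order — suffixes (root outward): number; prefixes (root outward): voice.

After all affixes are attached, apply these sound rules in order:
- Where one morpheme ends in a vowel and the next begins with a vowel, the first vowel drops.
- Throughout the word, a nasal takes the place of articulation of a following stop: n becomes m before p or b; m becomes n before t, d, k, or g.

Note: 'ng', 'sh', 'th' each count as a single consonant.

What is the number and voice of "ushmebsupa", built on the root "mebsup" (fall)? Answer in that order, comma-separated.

dual, passive

Segment: ush-mebsup-a.
number: -a → dual.
voice: ush- → passive.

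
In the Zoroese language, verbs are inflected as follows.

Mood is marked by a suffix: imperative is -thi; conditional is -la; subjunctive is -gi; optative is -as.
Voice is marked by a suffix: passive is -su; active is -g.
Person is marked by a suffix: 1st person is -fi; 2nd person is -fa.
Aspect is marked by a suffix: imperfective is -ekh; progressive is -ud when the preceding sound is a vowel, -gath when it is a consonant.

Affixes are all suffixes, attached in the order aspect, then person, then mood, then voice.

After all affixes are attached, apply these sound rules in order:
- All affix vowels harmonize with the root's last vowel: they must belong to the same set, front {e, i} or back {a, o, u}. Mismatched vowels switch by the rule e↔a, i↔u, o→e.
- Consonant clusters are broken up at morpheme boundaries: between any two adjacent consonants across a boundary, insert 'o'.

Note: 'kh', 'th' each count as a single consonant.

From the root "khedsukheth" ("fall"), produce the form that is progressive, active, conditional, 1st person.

Attach aspect progressive -gath (after consonant 'th') → khedsukhethgath.
Attach person 1st person -fi → khedsukhethgathfi.
Attach mood conditional -la → khedsukhethgathfila.
Attach voice active -g → khedsukhethgathfilag.
Apply vowel harmony: khedsukhethgathfilag → khedsukhethgethfileg.
Apply epenthesis: khedsukhethgethfileg → khedsukhethogethofileg.

khedsukhethogethofileg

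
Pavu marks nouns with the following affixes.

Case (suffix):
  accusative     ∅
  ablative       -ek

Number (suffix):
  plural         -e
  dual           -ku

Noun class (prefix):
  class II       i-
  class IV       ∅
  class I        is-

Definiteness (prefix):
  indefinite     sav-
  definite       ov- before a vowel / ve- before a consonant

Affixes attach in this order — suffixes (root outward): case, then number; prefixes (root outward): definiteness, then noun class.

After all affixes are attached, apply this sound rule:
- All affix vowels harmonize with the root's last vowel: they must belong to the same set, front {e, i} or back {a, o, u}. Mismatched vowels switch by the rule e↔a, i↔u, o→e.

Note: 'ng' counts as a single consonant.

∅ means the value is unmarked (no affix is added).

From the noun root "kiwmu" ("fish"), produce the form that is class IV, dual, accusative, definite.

case = accusative: zero marking, form stays kiwmu.
Attach definiteness definite ve- (before consonant 'k') → vekiwmu.
noun class = class IV: zero marking, form stays vekiwmu.
Attach number dual -ku → vekiwmuku.
Apply vowel harmony: vekiwmuku → vakiwmuku.

vakiwmuku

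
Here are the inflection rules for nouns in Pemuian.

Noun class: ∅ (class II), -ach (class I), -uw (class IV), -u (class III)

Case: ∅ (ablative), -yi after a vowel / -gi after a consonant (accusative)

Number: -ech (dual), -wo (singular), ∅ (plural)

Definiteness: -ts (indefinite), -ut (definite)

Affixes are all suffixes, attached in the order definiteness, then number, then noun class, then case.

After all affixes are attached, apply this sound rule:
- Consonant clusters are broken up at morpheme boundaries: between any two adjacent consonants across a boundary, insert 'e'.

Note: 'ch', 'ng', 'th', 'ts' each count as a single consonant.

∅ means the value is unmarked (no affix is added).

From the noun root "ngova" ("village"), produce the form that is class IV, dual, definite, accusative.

Attach definiteness definite -ut → ngovaut.
Attach number dual -ech → ngovautech.
Attach noun class class IV -uw → ngovautechuw.
Attach case accusative -gi (after consonant 'w') → ngovautechuwgi.
Apply epenthesis: ngovautechuwgi → ngovautechuwegi.

ngovautechuwegi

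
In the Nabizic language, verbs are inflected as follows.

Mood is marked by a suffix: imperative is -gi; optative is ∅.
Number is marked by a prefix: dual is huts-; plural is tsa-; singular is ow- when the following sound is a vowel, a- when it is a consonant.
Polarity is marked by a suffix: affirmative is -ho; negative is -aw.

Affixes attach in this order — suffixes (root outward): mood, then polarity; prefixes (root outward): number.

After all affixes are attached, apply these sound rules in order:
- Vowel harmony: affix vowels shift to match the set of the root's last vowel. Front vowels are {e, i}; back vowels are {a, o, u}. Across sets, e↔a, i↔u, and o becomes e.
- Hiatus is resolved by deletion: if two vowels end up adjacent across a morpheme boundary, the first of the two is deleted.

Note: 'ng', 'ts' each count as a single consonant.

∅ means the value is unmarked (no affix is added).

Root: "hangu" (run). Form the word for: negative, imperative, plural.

tsahangugaw

Attach mood imperative -gi → hangugi.
Attach number plural tsa- → tsahangugi.
Attach polarity negative -aw → tsahangugiaw.
Apply vowel harmony: tsahangugiaw → tsahanguguaw.
Apply vowel deletion: tsahanguguaw → tsahangugaw.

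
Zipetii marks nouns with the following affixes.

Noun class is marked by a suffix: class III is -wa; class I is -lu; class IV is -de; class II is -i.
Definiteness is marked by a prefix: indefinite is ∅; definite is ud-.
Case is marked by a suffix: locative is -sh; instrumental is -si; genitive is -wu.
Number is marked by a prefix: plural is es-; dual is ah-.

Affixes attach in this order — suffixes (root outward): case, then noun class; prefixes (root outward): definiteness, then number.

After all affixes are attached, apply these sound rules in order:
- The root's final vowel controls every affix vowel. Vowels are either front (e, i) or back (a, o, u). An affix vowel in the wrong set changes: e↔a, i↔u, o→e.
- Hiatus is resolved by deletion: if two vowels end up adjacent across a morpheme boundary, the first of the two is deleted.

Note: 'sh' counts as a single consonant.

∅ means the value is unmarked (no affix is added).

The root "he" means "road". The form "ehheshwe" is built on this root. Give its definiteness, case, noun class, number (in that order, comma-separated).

Segment: ah-he-sh-wa.
definiteness: ∅ → indefinite.
case: -sh → locative.
noun class: -wa → class III.
number: ah- → dual.

indefinite, locative, class III, dual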